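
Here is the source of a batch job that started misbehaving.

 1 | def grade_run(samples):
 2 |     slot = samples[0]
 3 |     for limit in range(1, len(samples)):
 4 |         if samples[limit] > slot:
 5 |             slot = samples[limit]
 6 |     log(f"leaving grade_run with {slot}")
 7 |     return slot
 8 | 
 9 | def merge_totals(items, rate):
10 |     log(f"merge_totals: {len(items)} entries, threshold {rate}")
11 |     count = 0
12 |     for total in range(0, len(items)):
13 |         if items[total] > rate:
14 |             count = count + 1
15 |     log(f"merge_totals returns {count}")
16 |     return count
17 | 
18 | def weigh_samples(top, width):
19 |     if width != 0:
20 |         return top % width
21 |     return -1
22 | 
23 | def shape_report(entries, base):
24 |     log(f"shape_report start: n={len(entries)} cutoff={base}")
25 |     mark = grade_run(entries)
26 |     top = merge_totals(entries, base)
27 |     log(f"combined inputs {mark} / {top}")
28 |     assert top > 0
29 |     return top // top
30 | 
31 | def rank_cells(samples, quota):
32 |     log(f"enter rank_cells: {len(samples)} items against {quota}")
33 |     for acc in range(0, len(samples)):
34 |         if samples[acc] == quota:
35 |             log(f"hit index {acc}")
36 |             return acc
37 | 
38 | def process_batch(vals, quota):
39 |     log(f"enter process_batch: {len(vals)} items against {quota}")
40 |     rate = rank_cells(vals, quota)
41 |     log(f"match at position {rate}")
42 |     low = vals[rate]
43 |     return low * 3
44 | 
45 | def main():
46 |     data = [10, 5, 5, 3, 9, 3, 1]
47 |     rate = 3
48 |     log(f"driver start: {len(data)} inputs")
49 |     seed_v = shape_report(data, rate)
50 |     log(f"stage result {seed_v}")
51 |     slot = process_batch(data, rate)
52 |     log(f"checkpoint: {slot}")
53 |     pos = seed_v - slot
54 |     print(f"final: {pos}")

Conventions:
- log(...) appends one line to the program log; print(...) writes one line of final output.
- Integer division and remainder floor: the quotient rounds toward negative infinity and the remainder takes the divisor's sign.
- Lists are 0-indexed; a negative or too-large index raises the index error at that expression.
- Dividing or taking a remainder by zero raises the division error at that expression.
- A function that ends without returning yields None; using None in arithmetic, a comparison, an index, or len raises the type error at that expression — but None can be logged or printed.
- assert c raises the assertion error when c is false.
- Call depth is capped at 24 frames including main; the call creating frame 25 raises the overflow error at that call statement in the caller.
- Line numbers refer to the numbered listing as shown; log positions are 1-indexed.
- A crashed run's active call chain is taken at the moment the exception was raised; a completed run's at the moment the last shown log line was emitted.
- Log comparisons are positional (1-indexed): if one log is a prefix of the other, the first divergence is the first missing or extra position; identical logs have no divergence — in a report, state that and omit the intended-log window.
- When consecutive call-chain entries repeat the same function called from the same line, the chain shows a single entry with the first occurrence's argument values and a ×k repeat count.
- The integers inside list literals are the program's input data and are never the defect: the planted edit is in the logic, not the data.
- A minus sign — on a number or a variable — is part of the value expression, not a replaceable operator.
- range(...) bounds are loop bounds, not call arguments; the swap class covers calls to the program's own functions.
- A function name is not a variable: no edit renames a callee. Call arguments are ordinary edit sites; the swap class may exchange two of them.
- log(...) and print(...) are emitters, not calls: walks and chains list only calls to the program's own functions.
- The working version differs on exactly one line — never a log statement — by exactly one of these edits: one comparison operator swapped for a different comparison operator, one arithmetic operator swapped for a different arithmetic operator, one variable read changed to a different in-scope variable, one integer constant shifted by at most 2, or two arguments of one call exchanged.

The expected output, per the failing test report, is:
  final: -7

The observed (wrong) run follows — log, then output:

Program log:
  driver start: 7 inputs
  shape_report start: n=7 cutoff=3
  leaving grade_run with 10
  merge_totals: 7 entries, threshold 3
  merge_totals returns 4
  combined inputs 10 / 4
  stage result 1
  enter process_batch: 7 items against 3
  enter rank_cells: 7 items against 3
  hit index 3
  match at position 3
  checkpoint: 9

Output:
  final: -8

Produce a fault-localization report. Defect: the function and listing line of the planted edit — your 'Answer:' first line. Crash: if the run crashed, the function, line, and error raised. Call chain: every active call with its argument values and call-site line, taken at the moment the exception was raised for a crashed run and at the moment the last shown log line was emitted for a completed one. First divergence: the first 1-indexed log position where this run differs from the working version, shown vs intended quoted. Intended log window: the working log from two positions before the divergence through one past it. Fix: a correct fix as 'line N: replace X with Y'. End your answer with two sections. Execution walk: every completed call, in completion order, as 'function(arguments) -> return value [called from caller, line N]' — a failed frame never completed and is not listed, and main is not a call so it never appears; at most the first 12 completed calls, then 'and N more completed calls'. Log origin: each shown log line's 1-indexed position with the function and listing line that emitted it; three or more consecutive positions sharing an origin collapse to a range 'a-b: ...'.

Answer: the defect is in shape_report at line 29.
The tell: Position 7 is the first bad log line: 'stage result 1' should read 'stage result 2'.
Call chain: main.
First divergence: position 7 — the shown line 'stage result 1' should read 'stage result 2'.
Intended log window:
  5: merge_totals returns 4
  6: combined inputs 10 / 4
  7: stage result 2
  8: enter process_batch: 7 items against 3
Execution walk:
  grade_run([10, 5, 5, 3, 9, 3, 1]) -> 10  [called from shape_report, line 25]
  merge_totals([10, 5, 5, 3, 9, 3, 1], 3) -> 4  [called from shape_report, line 26]
  shape_report([10, 5, 5, 3, 9, 3, 1], 3) -> 1  [called from main, line 49]
  rank_cells([10, 5, 5, 3, 9, 3, 1], 3) -> 3  [called from process_batch, line 40]
  process_batch([10, 5, 5, 3, 9, 3, 1], 3) -> 9  [called from main, line 51]
Log line origins:
  1: from main, line 48
  2: from shape_report, line 24
  3: from grade_run, line 6
  4: from merge_totals, line 10
  5: from merge_totals, line 15
  6: from shape_report, line 27
  7: from main, line 50
  8: from process_batch, line 39
  9: from rank_cells, line 32
  10: from rank_cells, line 35
  11: from process_batch, line 41
  12: from main, line 52
A correct fix: line 29: replace `top // top` with `mark // top`.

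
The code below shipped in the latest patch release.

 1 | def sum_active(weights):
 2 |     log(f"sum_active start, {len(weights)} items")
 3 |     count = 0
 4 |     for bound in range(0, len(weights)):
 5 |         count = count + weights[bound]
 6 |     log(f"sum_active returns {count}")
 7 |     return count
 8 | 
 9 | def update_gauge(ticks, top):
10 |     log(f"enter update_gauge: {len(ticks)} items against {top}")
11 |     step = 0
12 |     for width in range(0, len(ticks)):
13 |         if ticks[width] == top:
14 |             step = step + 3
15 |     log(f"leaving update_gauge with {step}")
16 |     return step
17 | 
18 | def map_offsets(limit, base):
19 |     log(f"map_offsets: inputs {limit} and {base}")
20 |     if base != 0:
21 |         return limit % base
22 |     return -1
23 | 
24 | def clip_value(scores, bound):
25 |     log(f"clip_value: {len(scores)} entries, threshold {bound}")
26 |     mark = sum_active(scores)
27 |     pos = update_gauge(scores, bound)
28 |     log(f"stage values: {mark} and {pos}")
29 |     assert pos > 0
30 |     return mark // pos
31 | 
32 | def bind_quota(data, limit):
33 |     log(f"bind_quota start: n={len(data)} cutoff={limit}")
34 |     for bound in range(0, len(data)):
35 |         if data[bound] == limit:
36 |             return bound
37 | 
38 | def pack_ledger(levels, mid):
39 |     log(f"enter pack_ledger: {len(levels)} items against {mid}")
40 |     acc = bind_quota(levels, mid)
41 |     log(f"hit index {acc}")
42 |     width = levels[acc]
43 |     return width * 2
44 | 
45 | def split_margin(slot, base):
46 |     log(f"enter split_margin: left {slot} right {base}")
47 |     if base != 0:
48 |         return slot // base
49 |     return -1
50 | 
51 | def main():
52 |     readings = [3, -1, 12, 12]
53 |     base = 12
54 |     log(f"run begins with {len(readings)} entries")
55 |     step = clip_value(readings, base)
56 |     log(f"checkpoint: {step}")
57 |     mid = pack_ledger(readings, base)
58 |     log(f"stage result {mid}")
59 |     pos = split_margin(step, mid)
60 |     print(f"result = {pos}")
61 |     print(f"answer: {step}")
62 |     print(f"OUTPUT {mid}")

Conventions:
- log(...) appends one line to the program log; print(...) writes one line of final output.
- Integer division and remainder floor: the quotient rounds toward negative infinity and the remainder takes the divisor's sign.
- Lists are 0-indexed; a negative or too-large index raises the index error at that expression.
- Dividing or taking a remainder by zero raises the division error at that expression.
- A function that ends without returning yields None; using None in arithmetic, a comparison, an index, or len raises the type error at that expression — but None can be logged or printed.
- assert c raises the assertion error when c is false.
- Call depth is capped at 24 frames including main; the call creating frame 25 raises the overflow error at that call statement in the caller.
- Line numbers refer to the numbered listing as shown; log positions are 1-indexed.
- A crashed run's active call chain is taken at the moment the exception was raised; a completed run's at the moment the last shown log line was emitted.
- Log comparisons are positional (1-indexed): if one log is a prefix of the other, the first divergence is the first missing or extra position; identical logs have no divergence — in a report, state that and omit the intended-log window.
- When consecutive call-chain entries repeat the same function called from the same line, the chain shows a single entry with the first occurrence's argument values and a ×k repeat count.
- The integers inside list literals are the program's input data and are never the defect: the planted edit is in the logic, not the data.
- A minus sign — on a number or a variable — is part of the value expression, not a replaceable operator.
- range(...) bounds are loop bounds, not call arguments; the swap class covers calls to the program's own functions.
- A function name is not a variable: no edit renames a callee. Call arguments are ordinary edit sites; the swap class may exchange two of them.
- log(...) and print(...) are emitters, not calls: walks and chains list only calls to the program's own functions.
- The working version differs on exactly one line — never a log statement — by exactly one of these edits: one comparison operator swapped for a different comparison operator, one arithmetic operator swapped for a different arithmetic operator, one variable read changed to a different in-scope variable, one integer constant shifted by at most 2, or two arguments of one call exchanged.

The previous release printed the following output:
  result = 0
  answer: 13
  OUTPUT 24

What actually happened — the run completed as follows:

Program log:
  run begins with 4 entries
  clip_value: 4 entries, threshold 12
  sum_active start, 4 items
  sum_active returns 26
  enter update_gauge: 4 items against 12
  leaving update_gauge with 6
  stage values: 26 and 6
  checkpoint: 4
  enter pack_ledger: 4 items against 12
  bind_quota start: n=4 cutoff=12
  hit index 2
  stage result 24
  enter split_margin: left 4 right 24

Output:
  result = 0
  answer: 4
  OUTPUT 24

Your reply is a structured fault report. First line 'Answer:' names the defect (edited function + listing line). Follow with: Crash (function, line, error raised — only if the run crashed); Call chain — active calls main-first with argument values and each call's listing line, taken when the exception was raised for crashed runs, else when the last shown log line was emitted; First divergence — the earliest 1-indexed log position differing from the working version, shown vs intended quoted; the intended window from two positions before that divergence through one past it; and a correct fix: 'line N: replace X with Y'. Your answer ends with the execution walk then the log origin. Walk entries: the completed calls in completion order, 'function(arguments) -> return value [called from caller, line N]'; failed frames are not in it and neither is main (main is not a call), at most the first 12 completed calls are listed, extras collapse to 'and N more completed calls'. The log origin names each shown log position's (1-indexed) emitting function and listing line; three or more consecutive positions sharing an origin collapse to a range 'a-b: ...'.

Answer: the defect is in update_gauge at line 14.
The tell: At log position 6 the runs split — shown 'leaving update_gauge with 6', but the working version logs 'leaving update_gauge with 2'.
Call chain: main -> split_margin(4, 24) (called at line 59).
First divergence: at position 6 the run shows 'leaving update_gauge with 6' where the working version logs 'leaving update_gauge with 2'.
Intended log window:
  4: sum_active returns 26
  5: enter update_gauge: 4 items against 12
  6: leaving update_gauge with 2
  7: stage values: 26 and 2
Execution walk:
  sum_active([3, -1, 12, 12]) -> 26  [called from clip_value, line 26]
  update_gauge([3, -1, 12, 12], 12) -> 6  [called from clip_value, line 27]
  clip_value([3, -1, 12, 12], 12) -> 4  [called from main, line 55]
  bind_quota([3, -1, 12, 12], 12) -> 2  [called from pack_ledger, line 40]
  pack_ledger([3, -1, 12, 12], 12) -> 24  [called from main, line 57]
  split_margin(4, 24) -> 0  [called from main, line 59]
Log line origins:
  1: from main, line 54
  2: from clip_value, line 25
  3: from sum_active, line 2
  4: from sum_active, line 6
  5: from update_gauge, line 10
  6: from update_gauge, line 15
  7: from clip_value, line 28
  8: from main, line 56
  9: from pack_ledger, line 39
  10: from bind_quota, line 33
  11: from pack_ledger, line 41
  12: from main, line 58
  13: from split_margin, line 46
A correct fix: line 14: replace `3` with `1`.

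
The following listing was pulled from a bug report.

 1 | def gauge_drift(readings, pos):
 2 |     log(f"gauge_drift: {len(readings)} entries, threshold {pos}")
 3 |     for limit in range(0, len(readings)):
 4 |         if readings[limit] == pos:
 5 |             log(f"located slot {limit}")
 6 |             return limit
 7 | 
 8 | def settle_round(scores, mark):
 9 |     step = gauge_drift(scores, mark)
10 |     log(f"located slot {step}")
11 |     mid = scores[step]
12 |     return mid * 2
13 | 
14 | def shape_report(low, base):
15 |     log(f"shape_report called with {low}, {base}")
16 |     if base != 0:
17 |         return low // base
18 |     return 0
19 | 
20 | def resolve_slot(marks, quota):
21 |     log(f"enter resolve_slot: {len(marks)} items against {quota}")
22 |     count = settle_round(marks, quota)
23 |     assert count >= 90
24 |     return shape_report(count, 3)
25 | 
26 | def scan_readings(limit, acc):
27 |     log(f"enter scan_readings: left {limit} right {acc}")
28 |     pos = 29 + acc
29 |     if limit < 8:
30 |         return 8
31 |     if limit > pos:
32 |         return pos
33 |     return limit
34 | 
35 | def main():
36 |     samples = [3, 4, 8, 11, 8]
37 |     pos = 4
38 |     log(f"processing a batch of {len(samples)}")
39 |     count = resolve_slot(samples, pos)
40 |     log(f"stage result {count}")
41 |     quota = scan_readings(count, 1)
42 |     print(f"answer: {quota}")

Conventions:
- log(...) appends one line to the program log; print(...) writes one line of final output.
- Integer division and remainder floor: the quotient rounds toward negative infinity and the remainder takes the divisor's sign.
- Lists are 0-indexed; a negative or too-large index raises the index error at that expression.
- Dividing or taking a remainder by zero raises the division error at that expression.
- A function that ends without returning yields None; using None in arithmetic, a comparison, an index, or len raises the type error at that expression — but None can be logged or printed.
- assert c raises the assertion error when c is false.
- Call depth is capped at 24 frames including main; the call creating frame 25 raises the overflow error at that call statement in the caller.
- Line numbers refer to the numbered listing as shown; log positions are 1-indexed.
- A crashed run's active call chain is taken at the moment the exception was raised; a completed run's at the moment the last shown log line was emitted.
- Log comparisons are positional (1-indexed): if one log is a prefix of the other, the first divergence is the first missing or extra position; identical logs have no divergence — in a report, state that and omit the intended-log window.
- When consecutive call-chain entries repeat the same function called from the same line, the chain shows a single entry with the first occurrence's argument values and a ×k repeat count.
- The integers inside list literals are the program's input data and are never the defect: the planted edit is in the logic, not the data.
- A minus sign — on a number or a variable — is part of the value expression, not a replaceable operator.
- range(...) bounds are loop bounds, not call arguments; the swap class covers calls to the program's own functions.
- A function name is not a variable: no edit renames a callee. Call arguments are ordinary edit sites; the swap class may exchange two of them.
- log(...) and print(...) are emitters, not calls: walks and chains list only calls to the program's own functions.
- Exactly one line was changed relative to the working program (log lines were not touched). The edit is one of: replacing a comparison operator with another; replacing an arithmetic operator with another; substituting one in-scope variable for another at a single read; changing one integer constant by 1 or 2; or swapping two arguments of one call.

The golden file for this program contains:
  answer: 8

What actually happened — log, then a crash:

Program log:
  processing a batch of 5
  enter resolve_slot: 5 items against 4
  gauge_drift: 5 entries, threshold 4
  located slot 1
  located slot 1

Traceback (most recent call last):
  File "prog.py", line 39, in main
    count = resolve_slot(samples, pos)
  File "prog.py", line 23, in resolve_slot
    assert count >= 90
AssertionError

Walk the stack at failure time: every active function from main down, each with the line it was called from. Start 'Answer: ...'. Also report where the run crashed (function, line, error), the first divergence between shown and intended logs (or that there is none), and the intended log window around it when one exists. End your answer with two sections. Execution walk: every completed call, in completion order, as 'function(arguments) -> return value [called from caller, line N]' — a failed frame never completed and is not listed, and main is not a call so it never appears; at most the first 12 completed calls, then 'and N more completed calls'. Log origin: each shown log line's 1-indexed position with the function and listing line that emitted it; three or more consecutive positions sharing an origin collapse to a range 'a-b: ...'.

Answer: main -> resolve_slot (called at line 39).
The tell: The faulty run's log stops after 5 lines; the working version's next line would be 'shape_report called with 8, 3'.
Crash: resolve_slot, line 23, AssertionError.
First divergence: position 6 — after 5 matching lines the faulty run goes silent; intended next line 'shape_report called with 8, 3'.
Intended log window:
  4: located slot 1
  5: located slot 1
  6: shape_report called with 8, 3
  7: stage result 2
Execution walk:
  gauge_drift([3, 4, 8, 11, 8], 4) -> 1  [called from settle_round, line 9]
  settle_round([3, 4, 8, 11, 8], 4) -> 8  [called from resolve_slot, line 22]
Origin of each log line:
  1: logged in main at line 38
  2: logged in resolve_slot at line 21
  3: logged in gauge_drift at line 2
  4: logged in gauge_drift at line 5
  5: logged in settle_round at line 10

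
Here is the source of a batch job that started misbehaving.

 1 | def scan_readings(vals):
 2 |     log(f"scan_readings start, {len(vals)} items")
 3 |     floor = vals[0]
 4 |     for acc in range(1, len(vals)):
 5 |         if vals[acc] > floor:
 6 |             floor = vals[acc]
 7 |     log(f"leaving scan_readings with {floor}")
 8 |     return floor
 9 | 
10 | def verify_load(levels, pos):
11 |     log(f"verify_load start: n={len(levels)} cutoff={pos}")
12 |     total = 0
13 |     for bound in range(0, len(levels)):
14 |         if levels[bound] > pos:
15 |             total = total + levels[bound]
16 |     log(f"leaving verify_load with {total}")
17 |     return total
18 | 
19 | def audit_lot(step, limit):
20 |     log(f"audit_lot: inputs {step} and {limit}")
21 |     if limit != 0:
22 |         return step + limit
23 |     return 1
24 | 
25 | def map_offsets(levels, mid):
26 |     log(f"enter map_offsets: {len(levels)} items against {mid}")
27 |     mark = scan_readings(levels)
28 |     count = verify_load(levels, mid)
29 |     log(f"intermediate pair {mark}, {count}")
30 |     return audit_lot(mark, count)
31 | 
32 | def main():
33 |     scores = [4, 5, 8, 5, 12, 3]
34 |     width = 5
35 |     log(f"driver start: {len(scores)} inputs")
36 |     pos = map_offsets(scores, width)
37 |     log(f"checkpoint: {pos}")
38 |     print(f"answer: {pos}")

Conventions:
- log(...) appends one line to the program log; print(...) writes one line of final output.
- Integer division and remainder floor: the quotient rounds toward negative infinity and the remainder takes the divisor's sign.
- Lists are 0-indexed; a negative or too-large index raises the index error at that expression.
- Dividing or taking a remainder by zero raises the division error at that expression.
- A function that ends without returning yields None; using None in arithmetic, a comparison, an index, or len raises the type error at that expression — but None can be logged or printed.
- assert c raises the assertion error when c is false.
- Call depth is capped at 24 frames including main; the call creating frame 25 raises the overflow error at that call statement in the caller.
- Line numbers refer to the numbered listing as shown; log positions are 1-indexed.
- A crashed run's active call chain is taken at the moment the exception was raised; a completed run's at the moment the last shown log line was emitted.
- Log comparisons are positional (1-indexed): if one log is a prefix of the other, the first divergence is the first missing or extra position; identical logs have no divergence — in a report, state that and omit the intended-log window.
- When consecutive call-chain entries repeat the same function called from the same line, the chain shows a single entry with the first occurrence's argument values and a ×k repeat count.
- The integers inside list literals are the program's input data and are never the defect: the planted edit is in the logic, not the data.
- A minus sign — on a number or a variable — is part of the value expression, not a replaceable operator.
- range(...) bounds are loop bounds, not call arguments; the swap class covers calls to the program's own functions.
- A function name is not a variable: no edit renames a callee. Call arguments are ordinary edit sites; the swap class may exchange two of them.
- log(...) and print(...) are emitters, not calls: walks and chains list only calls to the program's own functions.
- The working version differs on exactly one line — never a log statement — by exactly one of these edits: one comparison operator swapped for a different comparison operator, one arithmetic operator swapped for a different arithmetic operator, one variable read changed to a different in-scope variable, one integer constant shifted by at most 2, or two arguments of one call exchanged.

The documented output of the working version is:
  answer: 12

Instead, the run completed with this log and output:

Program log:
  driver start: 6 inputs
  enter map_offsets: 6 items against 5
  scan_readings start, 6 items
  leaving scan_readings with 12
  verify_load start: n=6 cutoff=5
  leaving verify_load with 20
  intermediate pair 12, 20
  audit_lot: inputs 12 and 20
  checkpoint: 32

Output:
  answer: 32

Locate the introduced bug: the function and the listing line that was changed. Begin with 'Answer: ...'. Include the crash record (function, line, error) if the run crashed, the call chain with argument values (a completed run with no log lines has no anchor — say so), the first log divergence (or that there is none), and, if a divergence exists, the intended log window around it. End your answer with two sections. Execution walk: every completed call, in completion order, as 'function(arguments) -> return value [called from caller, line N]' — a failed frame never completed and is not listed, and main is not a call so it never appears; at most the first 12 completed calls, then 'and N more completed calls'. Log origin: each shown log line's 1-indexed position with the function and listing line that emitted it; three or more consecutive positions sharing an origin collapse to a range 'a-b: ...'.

Answer: the defect is in audit_lot at line 22.
The tell: At log position 9 the runs split — shown 'checkpoint: 32', but the working version logs 'checkpoint: 12'.
Call chain: main.
First divergence: at position 9 the run shows 'checkpoint: 32' where the working version logs 'checkpoint: 12'.
Intended log window:
  7: intermediate pair 12, 20
  8: audit_lot: inputs 12 and 20
  9: checkpoint: 12
Execution walk:
  scan_readings([4, 5, 8, 5, 12, 3]) -> 12  [called from map_offsets, line 27]
  verify_load([4, 5, 8, 5, 12, 3], 5) -> 20  [called from map_offsets, line 28]
  audit_lot(12, 20) -> 32  [called from map_offsets, line 30]
  map_offsets([4, 5, 8, 5, 12, 3], 5) -> 32  [called from main, line 36]
Origin of each log line:
  1: from main, line 35
  2: from map_offsets, line 26
  3: from scan_readings, line 2
  4: from scan_readings, line 7
  5: from verify_load, line 11
  6: from verify_load, line 16
  7: from map_offsets, line 29
  8: from audit_lot, line 20
  9: from main, line 37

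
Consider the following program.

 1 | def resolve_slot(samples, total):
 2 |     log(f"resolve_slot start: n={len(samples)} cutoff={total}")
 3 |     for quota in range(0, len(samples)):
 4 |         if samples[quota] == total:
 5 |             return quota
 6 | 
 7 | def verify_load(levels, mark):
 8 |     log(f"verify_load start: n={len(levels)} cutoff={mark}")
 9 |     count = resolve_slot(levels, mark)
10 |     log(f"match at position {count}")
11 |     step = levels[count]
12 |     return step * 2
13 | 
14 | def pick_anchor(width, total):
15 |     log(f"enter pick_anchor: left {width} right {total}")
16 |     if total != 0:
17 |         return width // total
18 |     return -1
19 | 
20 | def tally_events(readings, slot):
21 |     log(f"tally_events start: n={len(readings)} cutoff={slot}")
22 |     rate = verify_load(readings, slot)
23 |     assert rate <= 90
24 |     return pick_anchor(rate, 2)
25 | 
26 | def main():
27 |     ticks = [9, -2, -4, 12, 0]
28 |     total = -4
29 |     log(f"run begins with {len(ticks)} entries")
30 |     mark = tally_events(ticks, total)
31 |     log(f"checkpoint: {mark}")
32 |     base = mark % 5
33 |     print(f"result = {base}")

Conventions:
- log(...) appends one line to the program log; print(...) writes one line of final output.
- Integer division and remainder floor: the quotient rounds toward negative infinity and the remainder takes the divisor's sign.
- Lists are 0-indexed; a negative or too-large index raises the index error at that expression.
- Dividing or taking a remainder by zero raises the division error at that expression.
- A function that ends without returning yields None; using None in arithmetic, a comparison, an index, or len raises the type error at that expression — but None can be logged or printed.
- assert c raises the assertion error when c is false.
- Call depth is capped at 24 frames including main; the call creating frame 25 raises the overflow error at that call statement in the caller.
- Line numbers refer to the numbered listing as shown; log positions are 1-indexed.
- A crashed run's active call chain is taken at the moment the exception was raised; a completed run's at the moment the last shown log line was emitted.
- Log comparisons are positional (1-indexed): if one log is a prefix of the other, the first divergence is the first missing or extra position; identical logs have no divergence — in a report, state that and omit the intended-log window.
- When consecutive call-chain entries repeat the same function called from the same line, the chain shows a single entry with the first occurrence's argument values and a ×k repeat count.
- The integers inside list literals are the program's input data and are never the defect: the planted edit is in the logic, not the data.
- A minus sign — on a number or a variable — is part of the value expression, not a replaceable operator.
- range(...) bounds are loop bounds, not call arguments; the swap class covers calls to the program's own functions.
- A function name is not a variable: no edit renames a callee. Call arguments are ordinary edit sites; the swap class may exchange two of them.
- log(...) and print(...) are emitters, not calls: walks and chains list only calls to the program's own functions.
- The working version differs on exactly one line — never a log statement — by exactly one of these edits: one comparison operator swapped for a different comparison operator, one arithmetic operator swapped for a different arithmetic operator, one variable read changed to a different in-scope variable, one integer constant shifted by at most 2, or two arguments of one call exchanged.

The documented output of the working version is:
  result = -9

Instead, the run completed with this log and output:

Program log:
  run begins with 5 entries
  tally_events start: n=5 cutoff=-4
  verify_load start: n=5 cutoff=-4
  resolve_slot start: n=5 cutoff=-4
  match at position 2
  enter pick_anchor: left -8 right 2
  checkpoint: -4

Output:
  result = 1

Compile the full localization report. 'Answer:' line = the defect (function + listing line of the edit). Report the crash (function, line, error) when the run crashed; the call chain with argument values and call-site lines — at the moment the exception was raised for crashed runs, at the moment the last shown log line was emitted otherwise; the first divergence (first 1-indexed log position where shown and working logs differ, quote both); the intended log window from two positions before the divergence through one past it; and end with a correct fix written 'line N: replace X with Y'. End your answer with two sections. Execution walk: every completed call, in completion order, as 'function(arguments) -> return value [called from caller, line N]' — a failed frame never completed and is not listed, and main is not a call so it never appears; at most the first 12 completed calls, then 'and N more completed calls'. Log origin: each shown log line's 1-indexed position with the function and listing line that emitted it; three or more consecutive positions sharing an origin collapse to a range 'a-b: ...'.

Answer: the defect is in main at line 32.
The tell: Log streams are identical — the defect surfaces only in the printed output.
Call chain: main.
First divergence: none; the two logs match at every position.
Execution walk:
  resolve_slot([9, -2, -4, 12, 0], -4) -> 2  [called from verify_load, line 9]
  verify_load([9, -2, -4, 12, 0], -4) -> -8  [called from tally_events, line 22]
  pick_anchor(-8, 2) -> -4  [called from tally_events, line 24]
  tally_events([9, -2, -4, 12, 0], -4) -> -4  [called from main, line 30]
Log line origins:
  1: from main, line 29
  2: from tally_events, line 21
  3: from verify_load, line 8
  4: from resolve_slot, line 2
  5: from verify_load, line 10
  6: from pick_anchor, line 15
  7: from main, line 31
A correct fix: line 32: replace `%` with `-`.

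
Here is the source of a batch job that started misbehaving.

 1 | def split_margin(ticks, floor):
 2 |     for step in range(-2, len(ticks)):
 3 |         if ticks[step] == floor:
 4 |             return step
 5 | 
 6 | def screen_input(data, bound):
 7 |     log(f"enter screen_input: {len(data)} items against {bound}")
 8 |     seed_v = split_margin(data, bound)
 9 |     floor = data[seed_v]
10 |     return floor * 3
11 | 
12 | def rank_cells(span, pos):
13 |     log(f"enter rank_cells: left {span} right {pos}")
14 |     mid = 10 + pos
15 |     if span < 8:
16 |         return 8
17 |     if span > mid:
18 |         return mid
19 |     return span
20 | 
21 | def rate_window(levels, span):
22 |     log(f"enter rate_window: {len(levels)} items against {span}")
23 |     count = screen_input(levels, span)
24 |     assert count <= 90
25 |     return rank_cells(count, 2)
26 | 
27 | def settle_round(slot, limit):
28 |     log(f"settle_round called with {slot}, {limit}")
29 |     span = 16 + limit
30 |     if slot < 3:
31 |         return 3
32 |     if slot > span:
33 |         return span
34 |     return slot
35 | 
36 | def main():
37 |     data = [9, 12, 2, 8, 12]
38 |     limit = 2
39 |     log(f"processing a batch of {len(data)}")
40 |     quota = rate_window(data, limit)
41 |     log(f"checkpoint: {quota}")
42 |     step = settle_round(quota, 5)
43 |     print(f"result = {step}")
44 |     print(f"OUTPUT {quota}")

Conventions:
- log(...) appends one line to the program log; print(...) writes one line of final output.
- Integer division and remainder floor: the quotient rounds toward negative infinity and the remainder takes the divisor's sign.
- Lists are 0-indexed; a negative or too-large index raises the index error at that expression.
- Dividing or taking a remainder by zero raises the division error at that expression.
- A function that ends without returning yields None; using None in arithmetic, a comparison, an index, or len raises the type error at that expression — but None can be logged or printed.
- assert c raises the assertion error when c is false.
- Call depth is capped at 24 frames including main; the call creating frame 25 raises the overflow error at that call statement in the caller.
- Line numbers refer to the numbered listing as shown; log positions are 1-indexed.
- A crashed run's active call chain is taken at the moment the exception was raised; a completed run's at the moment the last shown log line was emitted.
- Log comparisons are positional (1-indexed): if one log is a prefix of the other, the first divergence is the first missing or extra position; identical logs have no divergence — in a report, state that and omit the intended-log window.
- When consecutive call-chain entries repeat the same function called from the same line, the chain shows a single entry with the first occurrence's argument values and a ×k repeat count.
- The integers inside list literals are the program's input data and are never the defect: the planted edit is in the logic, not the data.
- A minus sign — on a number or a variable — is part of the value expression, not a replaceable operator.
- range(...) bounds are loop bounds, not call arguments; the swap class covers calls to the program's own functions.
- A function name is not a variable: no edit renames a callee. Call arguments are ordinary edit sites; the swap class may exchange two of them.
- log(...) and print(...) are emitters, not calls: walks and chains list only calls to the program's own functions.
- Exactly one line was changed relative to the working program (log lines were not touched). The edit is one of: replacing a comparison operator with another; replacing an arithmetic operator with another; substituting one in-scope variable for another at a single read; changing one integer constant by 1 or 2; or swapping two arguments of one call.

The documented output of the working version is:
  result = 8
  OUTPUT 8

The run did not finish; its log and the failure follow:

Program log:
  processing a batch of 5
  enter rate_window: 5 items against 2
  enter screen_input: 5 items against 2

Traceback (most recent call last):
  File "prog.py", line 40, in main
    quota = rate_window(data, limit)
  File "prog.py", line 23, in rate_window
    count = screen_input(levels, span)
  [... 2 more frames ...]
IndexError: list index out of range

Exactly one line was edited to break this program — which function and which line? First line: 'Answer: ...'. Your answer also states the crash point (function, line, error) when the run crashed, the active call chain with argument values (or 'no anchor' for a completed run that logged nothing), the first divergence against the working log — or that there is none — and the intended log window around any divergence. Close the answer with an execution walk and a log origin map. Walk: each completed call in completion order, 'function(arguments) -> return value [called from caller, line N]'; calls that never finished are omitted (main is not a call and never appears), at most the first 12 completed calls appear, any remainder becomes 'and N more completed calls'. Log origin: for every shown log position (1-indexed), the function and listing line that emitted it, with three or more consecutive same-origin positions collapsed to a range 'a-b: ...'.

Answer: the defect is in split_margin at line 2.
The tell: The shown log is a 3-line prefix of the intended one, whose next entry is 'enter rank_cells: left 6 right 2'.
Crash: split_margin, line 3, IndexError.
Call chain: main -> rate_window([9, 12, 2, 8, 12], 2) (called at line 40) -> screen_input([9, 12, 2, 8, 12], 2) (called at line 23) -> split_margin([9, 12, 2, 8, 12], 2) (called at line 8).
First divergence: position 4 (shown log ended at 3 lines; the working version continues: 'enter rank_cells: left 6 right 2').
Intended log window:
  2: enter rate_window: 5 items against 2
  3: enter screen_input: 5 items against 2
  4: enter rank_cells: left 6 right 2
  5: checkpoint: 8
Execution walk:
  (no call completed)
Log origins:
  1 — main, line 39
  2 — rate_window, line 22
  3 — screen_input, line 7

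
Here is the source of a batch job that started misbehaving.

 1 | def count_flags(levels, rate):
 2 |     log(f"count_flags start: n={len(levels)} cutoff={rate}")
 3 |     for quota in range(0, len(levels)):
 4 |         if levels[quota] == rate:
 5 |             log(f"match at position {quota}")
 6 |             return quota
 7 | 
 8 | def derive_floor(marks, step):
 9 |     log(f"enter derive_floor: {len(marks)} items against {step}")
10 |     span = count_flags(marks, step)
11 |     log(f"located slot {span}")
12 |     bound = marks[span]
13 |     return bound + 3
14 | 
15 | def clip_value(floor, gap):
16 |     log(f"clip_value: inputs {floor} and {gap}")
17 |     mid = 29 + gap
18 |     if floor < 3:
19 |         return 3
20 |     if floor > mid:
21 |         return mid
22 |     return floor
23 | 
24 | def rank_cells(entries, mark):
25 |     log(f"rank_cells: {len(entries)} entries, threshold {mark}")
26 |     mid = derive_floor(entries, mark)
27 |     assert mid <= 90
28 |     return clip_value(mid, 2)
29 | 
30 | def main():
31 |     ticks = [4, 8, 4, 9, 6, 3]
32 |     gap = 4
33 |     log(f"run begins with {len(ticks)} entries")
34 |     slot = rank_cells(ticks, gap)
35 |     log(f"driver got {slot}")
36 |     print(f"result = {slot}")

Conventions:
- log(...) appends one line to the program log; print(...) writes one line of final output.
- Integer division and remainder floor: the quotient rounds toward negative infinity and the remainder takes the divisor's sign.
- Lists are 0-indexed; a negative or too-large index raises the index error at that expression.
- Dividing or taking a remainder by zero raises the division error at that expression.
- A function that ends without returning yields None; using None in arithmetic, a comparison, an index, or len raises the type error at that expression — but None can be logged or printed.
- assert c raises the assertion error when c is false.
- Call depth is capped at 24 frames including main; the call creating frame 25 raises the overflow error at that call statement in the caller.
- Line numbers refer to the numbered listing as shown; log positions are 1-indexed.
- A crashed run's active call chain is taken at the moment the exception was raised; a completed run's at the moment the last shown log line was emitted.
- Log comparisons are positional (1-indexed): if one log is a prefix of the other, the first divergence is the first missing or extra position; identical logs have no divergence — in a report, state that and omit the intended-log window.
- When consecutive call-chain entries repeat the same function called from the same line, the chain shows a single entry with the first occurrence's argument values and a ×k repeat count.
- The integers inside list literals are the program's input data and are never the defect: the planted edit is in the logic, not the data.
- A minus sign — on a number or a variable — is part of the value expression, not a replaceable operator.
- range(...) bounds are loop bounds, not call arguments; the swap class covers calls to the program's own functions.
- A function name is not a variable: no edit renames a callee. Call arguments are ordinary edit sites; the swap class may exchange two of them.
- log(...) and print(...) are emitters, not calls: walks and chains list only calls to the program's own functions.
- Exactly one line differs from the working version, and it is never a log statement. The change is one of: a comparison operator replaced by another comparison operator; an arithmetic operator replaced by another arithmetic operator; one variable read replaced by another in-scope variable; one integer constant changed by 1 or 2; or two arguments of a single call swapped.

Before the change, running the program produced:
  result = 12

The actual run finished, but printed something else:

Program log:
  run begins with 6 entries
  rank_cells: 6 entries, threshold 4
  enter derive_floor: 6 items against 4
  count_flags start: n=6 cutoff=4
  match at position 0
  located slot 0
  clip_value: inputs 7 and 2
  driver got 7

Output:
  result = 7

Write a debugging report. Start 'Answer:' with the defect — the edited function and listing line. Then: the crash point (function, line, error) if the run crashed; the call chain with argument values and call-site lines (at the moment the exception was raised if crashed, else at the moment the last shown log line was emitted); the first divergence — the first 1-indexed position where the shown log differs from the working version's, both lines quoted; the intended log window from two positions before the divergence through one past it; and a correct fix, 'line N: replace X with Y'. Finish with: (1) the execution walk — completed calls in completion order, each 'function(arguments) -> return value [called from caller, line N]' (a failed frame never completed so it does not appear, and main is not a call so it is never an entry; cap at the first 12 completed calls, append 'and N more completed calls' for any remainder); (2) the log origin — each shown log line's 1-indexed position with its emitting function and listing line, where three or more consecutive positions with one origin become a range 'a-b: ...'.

Answer: the defect is in derive_floor at line 13.
Key observation: Log line 7 is where behavior first shows: 'clip_value: inputs 7 and 2' appears instead of 'clip_value: inputs 12 and 2'.
Call chain: main.
First divergence: position 7; shown 'clip_value: inputs 7 and 2' vs intended 'clip_value: inputs 12 and 2'.
Intended log window:
  5: match at position 0
  6: located slot 0
  7: clip_value: inputs 12 and 2
  8: driver got 12
Execution walk:
  count_flags([4, 8, 4, 9, 6, 3], 4) -> 0  [called from derive_floor, line 10]
  derive_floor([4, 8, 4, 9, 6, 3], 4) -> 7  [called from rank_cells, line 26]
  clip_value(7, 2) -> 7  [called from rank_cells, line 28]
  rank_cells([4, 8, 4, 9, 6, 3], 4) -> 7  [called from main, line 34]
Log origins:
  1: emitted by main (line 33)
  2: emitted by rank_cells (line 25)
  3: emitted by derive_floor (line 9)
  4: emitted by count_flags (line 2)
  5: emitted by count_flags (line 5)
  6: emitted by derive_floor (line 11)
  7: emitted by clip_value (line 16)
  8: emitted by main (line 35)
A correct fix: line 13: replace `+` with `*`.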